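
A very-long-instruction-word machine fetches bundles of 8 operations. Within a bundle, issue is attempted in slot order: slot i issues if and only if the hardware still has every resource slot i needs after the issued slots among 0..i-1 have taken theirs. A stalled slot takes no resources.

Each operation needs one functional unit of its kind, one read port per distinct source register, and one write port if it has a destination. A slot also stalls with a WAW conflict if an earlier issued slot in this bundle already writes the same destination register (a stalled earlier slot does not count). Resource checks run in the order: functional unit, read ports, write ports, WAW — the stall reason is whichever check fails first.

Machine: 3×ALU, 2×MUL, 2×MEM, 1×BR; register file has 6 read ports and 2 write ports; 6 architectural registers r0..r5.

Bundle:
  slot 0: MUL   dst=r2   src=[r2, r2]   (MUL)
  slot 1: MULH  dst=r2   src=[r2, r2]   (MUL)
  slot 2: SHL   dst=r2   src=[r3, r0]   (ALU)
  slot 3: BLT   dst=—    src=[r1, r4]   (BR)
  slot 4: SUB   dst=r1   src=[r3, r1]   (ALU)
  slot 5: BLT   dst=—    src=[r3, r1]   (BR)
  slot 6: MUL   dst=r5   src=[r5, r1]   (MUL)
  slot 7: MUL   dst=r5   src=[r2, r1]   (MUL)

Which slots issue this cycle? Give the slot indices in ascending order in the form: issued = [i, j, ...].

issued = [0, 3, 4]

slot 0 (MUL): ISSUE — free A3,Mu1,Ld2,B1 rp5 wp1
slot 1 (MUL): stall WAW — free A3,Mu1,Ld2,B1 rp5 wp1
slot 2 (ALU): stall WAW — free A3,Mu1,Ld2,B1 rp5 wp1
slot 3 (BR): ISSUE — free A3,Mu1,Ld2,B0 rp3 wp1
slot 4 (ALU): ISSUE — free A2,Mu1,Ld2,B0 rp1 wp0
slot 5 (BR): stall FU — free A2,Mu1,Ld2,B0 rp1 wp0
slot 6 (MUL): stall RD_PORT — free A2,Mu1,Ld2,B0 rp1 wp0
slot 7 (MUL): stall RD_PORT — free A2,Mu1,Ld2,B0 rp1 wp0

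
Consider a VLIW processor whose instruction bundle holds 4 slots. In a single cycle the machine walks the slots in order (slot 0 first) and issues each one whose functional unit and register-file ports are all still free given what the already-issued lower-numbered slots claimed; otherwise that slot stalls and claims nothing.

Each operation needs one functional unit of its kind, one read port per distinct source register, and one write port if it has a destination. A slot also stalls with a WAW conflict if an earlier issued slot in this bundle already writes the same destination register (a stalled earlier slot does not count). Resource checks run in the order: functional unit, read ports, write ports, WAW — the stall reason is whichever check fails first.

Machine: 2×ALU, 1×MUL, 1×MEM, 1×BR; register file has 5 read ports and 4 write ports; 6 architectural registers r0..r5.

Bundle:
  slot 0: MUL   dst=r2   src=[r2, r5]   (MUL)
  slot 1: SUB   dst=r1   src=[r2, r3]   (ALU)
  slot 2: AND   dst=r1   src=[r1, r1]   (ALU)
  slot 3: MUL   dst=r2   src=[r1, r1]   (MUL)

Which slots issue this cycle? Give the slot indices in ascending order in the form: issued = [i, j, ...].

[0] MUL needs rd=2 wr=1: ok; after: ALU=2 MUL=0 MEM=1 BR=1, R=3, W=3
[1] ALU needs rd=2 wr=1: ok; after: ALU=1 MUL=0 MEM=1 BR=1, R=1, W=2
[2] ALU needs rd=1 wr=1: WAW; after: ALU=1 MUL=0 MEM=1 BR=1, R=1, W=2
[3] MUL needs rd=1 wr=1: FU; after: ALU=1 MUL=0 MEM=1 BR=1, R=1, W=2

issued = [0, 1]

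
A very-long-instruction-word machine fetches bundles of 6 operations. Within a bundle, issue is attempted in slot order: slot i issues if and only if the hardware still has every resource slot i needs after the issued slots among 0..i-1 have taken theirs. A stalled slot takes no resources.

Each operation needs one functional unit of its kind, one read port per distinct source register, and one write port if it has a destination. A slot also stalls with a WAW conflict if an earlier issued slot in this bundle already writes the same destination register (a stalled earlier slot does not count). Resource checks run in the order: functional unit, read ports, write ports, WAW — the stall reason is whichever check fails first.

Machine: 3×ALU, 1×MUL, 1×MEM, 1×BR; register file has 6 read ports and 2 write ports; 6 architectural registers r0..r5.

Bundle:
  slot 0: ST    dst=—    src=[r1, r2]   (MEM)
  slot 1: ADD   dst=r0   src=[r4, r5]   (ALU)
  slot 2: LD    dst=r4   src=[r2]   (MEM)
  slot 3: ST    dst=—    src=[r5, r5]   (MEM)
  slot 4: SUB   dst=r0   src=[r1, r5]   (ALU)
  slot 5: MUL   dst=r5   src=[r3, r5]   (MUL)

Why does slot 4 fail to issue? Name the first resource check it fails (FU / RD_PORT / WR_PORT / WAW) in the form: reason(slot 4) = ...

  0. MEM ⇒ go  {3A/1Mu/0Ld/1B | 4r 2w}
  1. ALU→r0 ⇒ go  {2A/1Mu/0Ld/1B | 2r 1w}
  2. MEM→r4 ⇒ no(FU)  {2A/1Mu/0Ld/1B | 2r 1w}
  3. MEM ⇒ no(FU)  {2A/1Mu/0Ld/1B | 2r 1w}
  4. ALU→r0 ⇒ no(WAW)  {2A/1Mu/0Ld/1B | 2r 1w}
  5. MUL→r5 ⇒ go  {2A/0Mu/0Ld/1B | 0r 0w}

reason(slot 4) = WAW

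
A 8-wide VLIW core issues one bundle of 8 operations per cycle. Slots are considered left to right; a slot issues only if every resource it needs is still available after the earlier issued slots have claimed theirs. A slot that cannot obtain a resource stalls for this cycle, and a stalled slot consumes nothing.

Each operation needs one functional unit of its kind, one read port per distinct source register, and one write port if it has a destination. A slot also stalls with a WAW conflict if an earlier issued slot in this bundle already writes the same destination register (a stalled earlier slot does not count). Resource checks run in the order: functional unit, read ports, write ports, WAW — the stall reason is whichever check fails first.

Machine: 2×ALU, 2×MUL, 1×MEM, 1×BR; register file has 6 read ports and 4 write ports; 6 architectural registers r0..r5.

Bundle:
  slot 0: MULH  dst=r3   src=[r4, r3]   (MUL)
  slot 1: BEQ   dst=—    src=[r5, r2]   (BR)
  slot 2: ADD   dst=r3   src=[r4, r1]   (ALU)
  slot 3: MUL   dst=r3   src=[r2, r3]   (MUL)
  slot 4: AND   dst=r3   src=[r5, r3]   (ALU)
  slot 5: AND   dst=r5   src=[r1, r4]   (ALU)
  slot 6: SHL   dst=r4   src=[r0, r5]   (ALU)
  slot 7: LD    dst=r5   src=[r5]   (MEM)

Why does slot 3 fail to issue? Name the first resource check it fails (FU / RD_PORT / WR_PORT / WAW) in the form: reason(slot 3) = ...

(0) want 1×MUL +2rd +1wr — yes → AL2|MU1|ME1|BR1|rd4|wr3
(1) want 1×BR +2rd +0wr — yes → AL2|MU1|ME1|BR0|rd2|wr3
(2) want 1×ALU +2rd +1wr — WAW → AL2|MU1|ME1|BR0|rd2|wr3
(3) want 1×MUL +2rd +1wr — WAW → AL2|MU1|ME1|BR0|rd2|wr3
(4) want 1×ALU +2rd +1wr — WAW → AL2|MU1|ME1|BR0|rd2|wr3
(5) want 1×ALU +2rd +1wr — yes → AL1|MU1|ME1|BR0|rd0|wr2
(6) want 1×ALU +2rd +1wr — RD_PORT → AL1|MU1|ME1|BR0|rd0|wr2
(7) want 1×MEM +1rd +1wr — RD_PORT → AL1|MU1|ME1|BR0|rd0|wr2

reason(slot 3) = WAW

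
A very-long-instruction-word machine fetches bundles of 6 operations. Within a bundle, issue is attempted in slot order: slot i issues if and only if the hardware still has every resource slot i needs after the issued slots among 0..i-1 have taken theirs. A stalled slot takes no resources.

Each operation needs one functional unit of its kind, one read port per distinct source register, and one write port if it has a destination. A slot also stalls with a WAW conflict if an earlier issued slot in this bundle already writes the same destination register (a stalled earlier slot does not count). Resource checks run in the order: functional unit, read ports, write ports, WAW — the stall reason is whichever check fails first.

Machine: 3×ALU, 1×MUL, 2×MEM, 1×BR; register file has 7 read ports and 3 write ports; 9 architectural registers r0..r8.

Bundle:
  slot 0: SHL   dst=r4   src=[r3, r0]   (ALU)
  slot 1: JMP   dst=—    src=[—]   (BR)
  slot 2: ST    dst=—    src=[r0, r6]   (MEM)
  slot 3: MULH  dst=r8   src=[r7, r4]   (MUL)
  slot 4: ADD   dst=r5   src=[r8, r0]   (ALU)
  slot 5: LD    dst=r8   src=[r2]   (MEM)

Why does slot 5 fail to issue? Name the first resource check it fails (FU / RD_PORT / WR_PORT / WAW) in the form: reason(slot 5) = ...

reason(slot 5) = WAW

  0. ALU→r4 ⇒ go  {2A/1Mu/2Ld/1B | 5r 2w}
  1. BR ⇒ go  {2A/1Mu/2Ld/0B | 5r 2w}
  2. MEM ⇒ go  {2A/1Mu/1Ld/0B | 3r 2w}
  3. MUL→r8 ⇒ go  {2A/0Mu/1Ld/0B | 1r 1w}
  4. ALU→r5 ⇒ no(RD_PORT)  {2A/0Mu/1Ld/0B | 1r 1w}
  5. MEM→r8 ⇒ no(WAW)  {2A/0Mu/1Ld/0B | 1r 1w}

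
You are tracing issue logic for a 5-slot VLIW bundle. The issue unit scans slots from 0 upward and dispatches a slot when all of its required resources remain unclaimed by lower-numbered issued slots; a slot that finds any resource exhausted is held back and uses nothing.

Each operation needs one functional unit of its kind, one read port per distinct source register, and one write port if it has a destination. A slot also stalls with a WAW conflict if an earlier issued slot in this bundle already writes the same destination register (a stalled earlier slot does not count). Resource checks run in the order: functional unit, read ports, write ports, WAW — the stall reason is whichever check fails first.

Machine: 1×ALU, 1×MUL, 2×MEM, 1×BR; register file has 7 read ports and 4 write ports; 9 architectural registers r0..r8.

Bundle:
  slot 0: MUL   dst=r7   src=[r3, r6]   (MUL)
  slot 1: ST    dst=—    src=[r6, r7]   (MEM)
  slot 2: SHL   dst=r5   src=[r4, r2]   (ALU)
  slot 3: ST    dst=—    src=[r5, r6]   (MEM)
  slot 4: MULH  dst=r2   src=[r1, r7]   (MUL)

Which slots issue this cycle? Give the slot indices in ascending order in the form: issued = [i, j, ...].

slot 0 (MUL): ISSUE — free A1,Mu0,Ld2,B1 rp5 wp3
slot 1 (MEM): ISSUE — free A1,Mu0,Ld1,B1 rp3 wp3
slot 2 (ALU): ISSUE — free A0,Mu0,Ld1,B1 rp1 wp2
slot 3 (MEM): stall RD_PORT — free A0,Mu0,Ld1,B1 rp1 wp2
slot 4 (MUL): stall FU — free A0,Mu0,Ld1,B1 rp1 wp2

issued = [0, 1, 2]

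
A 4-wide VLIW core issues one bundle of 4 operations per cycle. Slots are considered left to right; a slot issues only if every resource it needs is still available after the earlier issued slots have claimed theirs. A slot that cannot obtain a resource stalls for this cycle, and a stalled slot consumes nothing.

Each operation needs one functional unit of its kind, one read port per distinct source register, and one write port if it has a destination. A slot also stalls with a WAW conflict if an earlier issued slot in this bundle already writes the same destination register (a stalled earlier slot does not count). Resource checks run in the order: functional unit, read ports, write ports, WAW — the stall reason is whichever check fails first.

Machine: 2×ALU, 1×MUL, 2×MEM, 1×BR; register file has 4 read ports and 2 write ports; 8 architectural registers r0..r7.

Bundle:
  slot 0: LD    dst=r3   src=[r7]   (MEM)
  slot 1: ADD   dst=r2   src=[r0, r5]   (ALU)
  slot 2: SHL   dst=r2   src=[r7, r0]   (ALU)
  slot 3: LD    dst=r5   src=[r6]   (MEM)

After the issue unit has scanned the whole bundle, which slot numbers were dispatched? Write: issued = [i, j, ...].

issued = [0, 1]

(0) want 1×MEM +1rd +1wr — yes → AL2|MU1|ME1|BR1|rd3|wr1
(1) want 1×ALU +2rd +1wr — yes → AL1|MU1|ME1|BR1|rd1|wr0
(2) want 1×ALU +2rd +1wr — RD_PORT → AL1|MU1|ME1|BR1|rd1|wr0
(3) want 1×MEM +1rd +1wr — WR_PORT → AL1|MU1|ME1|BR1|rd1|wr0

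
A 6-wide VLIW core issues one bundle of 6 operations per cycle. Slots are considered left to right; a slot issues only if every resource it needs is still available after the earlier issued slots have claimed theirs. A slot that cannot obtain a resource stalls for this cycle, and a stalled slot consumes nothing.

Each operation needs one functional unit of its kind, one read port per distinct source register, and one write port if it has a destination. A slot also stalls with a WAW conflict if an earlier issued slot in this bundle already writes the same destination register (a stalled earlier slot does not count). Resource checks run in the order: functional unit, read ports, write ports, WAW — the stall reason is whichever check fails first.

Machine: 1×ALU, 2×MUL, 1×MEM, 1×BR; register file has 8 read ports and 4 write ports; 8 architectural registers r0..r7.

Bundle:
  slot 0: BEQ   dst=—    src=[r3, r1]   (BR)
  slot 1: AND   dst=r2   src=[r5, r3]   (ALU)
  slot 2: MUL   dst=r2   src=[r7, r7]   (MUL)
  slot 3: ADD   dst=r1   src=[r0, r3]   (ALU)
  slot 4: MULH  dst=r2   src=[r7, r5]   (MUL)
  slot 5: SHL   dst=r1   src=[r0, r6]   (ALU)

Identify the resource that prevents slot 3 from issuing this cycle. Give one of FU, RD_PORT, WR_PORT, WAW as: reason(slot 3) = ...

  0. BR ⇒ go  {1A/2Mu/1Ld/0B | 6r 4w}
  1. ALU→r2 ⇒ go  {0A/2Mu/1Ld/0B | 4r 3w}
  2. MUL→r2 ⇒ no(WAW)  {0A/2Mu/1Ld/0B | 4r 3w}
  3. ALU→r1 ⇒ no(FU)  {0A/2Mu/1Ld/0B | 4r 3w}
  4. MUL→r2 ⇒ no(WAW)  {0A/2Mu/1Ld/0B | 4r 3w}
  5. ALU→r1 ⇒ no(FU)  {0A/2Mu/1Ld/0B | 4r 3w}

reason(slot 3) = FU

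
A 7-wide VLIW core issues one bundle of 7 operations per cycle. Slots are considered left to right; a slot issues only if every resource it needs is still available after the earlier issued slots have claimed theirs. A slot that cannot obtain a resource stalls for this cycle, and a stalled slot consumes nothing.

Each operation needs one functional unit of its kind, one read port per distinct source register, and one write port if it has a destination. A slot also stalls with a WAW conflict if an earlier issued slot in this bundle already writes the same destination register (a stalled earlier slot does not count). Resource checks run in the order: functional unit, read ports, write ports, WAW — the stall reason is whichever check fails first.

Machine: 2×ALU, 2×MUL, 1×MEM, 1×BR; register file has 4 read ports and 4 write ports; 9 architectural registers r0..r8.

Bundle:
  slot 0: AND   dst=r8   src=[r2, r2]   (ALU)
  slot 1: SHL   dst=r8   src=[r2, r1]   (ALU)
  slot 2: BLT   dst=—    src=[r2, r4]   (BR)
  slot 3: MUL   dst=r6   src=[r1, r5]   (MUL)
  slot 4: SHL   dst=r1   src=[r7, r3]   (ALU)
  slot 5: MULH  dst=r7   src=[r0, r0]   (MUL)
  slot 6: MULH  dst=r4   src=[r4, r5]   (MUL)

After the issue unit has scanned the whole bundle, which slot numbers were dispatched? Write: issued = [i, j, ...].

issued = [0, 2, 5]

[0] ALU needs rd=1 wr=1: ok; after: ALU=1 MUL=2 MEM=1 BR=1, R=3, W=3
[1] ALU needs rd=2 wr=1: WAW; after: ALU=1 MUL=2 MEM=1 BR=1, R=3, W=3
[2] BR needs rd=2 wr=0: ok; after: ALU=1 MUL=2 MEM=1 BR=0, R=1, W=3
[3] MUL needs rd=2 wr=1: RD_PORT; after: ALU=1 MUL=2 MEM=1 BR=0, R=1, W=3
[4] ALU needs rd=2 wr=1: RD_PORT; after: ALU=1 MUL=2 MEM=1 BR=0, R=1, W=3
[5] MUL needs rd=1 wr=1: ok; after: ALU=1 MUL=1 MEM=1 BR=0, R=0, W=2
[6] MUL needs rd=2 wr=1: RD_PORT; after: ALU=1 MUL=1 MEM=1 BR=0, R=0, W=2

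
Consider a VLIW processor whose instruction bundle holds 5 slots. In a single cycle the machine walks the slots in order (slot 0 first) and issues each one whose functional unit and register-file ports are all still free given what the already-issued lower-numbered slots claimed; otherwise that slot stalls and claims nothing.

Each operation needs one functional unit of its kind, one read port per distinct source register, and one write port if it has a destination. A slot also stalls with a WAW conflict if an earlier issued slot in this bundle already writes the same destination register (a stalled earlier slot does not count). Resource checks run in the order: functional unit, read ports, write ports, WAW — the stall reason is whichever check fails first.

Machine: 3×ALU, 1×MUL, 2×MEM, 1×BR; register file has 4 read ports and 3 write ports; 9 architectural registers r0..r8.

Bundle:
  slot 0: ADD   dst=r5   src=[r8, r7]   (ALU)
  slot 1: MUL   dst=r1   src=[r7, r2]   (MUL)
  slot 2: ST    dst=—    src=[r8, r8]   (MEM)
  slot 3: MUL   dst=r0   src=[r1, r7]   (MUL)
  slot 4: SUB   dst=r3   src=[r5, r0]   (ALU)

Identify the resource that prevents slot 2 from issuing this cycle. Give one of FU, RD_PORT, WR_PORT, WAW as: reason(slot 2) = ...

slot 0 (ALU): ISSUE — free A2,Mu1,Ld2,B1 rp2 wp2
slot 1 (MUL): ISSUE — free A2,Mu0,Ld2,B1 rp0 wp1
slot 2 (MEM): stall RD_PORT — free A2,Mu0,Ld2,B1 rp0 wp1
slot 3 (MUL): stall FU — free A2,Mu0,Ld2,B1 rp0 wp1
slot 4 (ALU): stall RD_PORT — free A2,Mu0,Ld2,B1 rp0 wp1

reason(slot 2) = RD_PORT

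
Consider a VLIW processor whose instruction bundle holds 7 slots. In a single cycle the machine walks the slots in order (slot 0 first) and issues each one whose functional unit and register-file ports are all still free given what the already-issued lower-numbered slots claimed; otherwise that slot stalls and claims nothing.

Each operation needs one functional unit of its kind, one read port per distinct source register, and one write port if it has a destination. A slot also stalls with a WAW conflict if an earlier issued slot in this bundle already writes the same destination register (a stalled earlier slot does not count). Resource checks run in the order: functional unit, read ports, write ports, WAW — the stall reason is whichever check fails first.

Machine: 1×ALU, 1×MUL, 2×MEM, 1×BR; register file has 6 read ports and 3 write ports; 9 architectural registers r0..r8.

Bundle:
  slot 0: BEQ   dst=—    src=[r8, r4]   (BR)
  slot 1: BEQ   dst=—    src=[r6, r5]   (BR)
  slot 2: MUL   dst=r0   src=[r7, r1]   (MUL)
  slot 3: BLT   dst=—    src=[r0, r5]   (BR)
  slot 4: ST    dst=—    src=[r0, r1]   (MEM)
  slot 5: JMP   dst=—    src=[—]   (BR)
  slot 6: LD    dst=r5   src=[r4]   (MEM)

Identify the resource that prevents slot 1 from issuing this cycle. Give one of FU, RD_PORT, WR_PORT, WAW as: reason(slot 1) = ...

(0) want 1×BR +2rd +0wr — yes → AL1|MU1|ME2|BR0|rd4|wr3
(1) want 1×BR +2rd +0wr — FU → AL1|MU1|ME2|BR0|rd4|wr3
(2) want 1×MUL +2rd +1wr — yes → AL1|MU0|ME2|BR0|rd2|wr2
(3) want 1×BR +2rd +0wr — FU → AL1|MU0|ME2|BR0|rd2|wr2
(4) want 1×MEM +2rd +0wr — yes → AL1|MU0|ME1|BR0|rd0|wr2
(5) want 1×BR +0rd +0wr — FU → AL1|MU0|ME1|BR0|rd0|wr2
(6) want 1×MEM +1rd +1wr — RD_PORT → AL1|MU0|ME1|BR0|rd0|wr2

reason(slot 1) = FU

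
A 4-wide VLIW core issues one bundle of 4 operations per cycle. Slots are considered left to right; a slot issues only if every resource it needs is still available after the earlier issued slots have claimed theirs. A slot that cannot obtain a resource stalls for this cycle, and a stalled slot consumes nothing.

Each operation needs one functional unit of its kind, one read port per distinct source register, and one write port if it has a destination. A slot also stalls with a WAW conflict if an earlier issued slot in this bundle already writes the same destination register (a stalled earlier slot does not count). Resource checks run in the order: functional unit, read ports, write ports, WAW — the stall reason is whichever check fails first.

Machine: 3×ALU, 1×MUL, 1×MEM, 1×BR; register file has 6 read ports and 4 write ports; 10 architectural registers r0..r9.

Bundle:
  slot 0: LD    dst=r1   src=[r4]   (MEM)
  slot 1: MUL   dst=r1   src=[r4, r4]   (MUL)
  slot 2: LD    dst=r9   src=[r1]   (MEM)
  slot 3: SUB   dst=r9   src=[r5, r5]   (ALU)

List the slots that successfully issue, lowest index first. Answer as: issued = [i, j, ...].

issued = [0, 3]

[0] MEM needs rd=1 wr=1: ok; after: ALU=3 MUL=1 MEM=0 BR=1, R=5, W=3
[1] MUL needs rd=1 wr=1: WAW; after: ALU=3 MUL=1 MEM=0 BR=1, R=5, W=3
[2] MEM needs rd=1 wr=1: FU; after: ALU=3 MUL=1 MEM=0 BR=1, R=5, W=3
[3] ALU needs rd=1 wr=1: ok; after: ALU=2 MUL=1 MEM=0 BR=1, R=4, W=2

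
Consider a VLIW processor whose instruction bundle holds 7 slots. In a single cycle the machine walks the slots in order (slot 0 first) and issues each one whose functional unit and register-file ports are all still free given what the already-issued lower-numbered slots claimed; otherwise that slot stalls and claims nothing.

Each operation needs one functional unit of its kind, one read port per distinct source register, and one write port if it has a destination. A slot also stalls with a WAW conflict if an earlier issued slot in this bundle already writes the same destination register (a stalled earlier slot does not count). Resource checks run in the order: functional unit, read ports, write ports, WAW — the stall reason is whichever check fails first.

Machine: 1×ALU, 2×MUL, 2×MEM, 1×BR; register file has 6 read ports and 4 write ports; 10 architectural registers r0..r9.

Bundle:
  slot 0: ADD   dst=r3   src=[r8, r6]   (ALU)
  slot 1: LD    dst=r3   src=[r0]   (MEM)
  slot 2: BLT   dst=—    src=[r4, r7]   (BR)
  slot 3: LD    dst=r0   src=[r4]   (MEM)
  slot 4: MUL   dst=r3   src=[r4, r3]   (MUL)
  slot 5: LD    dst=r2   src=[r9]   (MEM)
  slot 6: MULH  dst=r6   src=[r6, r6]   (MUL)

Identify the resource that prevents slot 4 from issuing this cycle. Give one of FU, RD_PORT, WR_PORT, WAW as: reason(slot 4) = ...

reason(slot 4) = RD_PORT

(0) want 1×ALU +2rd +1wr — yes → AL0|MU2|ME2|BR1|rd4|wr3
(1) want 1×MEM +1rd +1wr — WAW → AL0|MU2|ME2|BR1|rd4|wr3
(2) want 1×BR +2rd +0wr — yes → AL0|MU2|ME2|BR0|rd2|wr3
(3) want 1×MEM +1rd +1wr — yes → AL0|MU2|ME1|BR0|rd1|wr2
(4) want 1×MUL +2rd +1wr — RD_PORT → AL0|MU2|ME1|BR0|rd1|wr2
(5) want 1×MEM +1rd +1wr — yes → AL0|MU2|ME0|BR0|rd0|wr1
(6) want 1×MUL +1rd +1wr — RD_PORT → AL0|MU2|ME0|BR0|rd0|wr1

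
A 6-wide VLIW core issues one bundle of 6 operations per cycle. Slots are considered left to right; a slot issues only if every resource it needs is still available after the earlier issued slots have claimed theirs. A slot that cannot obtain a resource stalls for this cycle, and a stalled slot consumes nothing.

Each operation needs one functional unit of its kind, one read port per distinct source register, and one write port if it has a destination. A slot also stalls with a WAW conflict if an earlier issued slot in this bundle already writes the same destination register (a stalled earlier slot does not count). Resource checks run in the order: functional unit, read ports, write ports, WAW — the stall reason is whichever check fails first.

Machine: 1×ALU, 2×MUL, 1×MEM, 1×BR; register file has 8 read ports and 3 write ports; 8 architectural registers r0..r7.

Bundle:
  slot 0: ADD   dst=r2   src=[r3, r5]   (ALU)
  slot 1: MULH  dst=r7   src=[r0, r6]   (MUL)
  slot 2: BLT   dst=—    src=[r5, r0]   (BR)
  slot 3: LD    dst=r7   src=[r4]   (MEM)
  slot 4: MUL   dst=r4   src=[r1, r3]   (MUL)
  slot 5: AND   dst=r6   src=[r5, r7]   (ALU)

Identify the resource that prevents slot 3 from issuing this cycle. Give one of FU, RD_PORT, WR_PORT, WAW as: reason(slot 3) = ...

reason(slot 3) = WAW

[0] ALU needs rd=2 wr=1: ok; after: ALU=0 MUL=2 MEM=1 BR=1, R=6, W=2
[1] MUL needs rd=2 wr=1: ok; after: ALU=0 MUL=1 MEM=1 BR=1, R=4, W=1
[2] BR needs rd=2 wr=0: ok; after: ALU=0 MUL=1 MEM=1 BR=0, R=2, W=1
[3] MEM needs rd=1 wr=1: WAW; after: ALU=0 MUL=1 MEM=1 BR=0, R=2, W=1
[4] MUL needs rd=2 wr=1: ok; after: ALU=0 MUL=0 MEM=1 BR=0, R=0, W=0
[5] ALU needs rd=2 wr=1: FU; after: ALU=0 MUL=0 MEM=1 BR=0, R=0, W=0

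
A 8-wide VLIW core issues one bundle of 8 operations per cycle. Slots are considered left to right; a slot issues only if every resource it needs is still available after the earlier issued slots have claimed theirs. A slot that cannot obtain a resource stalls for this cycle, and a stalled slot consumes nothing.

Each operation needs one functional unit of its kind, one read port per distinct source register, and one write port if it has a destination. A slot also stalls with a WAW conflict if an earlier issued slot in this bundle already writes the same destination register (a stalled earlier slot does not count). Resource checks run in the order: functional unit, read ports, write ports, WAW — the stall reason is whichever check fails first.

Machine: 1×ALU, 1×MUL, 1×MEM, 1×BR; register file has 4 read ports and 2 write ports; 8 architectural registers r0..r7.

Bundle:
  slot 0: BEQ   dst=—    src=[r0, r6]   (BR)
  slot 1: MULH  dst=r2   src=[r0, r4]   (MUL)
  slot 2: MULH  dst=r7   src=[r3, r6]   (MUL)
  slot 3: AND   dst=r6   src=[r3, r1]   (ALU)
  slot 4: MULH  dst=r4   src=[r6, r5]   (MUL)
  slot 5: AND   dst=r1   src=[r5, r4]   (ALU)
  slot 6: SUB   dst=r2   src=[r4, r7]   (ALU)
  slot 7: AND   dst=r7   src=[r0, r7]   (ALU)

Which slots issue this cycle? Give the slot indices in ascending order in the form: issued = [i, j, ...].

[0] BR needs rd=2 wr=0: ok; after: ALU=1 MUL=1 MEM=1 BR=0, R=2, W=2
[1] MUL needs rd=2 wr=1: ok; after: ALU=1 MUL=0 MEM=1 BR=0, R=0, W=1
[2] MUL needs rd=2 wr=1: FU; after: ALU=1 MUL=0 MEM=1 BR=0, R=0, W=1
[3] ALU needs rd=2 wr=1: RD_PORT; after: ALU=1 MUL=0 MEM=1 BR=0, R=0, W=1
[4] MUL needs rd=2 wr=1: FU; after: ALU=1 MUL=0 MEM=1 BR=0, R=0, W=1
[5] ALU needs rd=2 wr=1: RD_PORT; after: ALU=1 MUL=0 MEM=1 BR=0, R=0, W=1
[6] ALU needs rd=2 wr=1: RD_PORT; after: ALU=1 MUL=0 MEM=1 BR=0, R=0, W=1
[7] ALU needs rd=2 wr=1: RD_PORT; after: ALU=1 MUL=0 MEM=1 BR=0, R=0, W=1

issued = [0, 1]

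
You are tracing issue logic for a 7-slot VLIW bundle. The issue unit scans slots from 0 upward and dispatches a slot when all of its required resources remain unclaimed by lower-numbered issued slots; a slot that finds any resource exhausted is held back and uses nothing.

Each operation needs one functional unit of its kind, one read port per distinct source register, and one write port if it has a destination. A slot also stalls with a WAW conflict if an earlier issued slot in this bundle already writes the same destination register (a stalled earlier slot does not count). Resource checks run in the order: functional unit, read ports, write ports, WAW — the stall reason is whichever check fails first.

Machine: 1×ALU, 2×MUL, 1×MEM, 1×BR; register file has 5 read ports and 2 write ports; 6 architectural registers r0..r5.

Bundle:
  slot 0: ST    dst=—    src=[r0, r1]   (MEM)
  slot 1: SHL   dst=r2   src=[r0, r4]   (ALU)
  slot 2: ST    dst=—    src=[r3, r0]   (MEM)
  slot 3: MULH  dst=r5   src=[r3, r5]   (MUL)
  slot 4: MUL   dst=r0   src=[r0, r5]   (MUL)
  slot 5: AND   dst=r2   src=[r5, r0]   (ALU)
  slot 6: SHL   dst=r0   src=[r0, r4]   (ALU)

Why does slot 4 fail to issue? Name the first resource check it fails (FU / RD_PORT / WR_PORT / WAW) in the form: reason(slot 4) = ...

reason(slot 4) = RD_PORT

  0. MEM ⇒ go  {1A/2Mu/0Ld/1B | 3r 2w}
  1. ALU→r2 ⇒ go  {0A/2Mu/0Ld/1B | 1r 1w}
  2. MEM ⇒ no(FU)  {0A/2Mu/0Ld/1B | 1r 1w}
  3. MUL→r5 ⇒ no(RD_PORT)  {0A/2Mu/0Ld/1B | 1r 1w}
  4. MUL→r0 ⇒ no(RD_PORT)  {0A/2Mu/0Ld/1B | 1r 1w}
  5. ALU→r2 ⇒ no(FU)  {0A/2Mu/0Ld/1B | 1r 1w}
  6. ALU→r0 ⇒ no(FU)  {0A/2Mu/0Ld/1B | 1r 1w}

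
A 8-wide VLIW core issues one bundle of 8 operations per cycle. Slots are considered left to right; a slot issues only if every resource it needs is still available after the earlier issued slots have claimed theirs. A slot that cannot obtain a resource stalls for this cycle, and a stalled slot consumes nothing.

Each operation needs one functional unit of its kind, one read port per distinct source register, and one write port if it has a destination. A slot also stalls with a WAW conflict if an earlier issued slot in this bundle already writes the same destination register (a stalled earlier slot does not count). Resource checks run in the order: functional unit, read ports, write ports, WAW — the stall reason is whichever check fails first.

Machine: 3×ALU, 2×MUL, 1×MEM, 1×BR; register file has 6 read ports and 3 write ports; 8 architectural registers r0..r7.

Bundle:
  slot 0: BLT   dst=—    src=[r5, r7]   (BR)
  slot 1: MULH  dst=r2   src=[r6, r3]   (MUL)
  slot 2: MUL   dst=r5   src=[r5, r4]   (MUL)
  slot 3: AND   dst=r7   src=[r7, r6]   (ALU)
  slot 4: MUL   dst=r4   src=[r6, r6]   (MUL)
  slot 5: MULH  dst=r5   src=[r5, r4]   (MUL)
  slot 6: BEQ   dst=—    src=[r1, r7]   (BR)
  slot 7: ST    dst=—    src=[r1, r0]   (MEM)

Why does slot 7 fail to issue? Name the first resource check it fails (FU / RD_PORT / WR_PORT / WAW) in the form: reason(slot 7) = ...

reason(slot 7) = RD_PORT

(0) want 1×BR +2rd +0wr — yes → AL3|MU2|ME1|BR0|rd4|wr3
(1) want 1×MUL +2rd +1wr — yes → AL3|MU1|ME1|BR0|rd2|wr2
(2) want 1×MUL +2rd +1wr — yes → AL3|MU0|ME1|BR0|rd0|wr1
(3) want 1×ALU +2rd +1wr — RD_PORT → AL3|MU0|ME1|BR0|rd0|wr1
(4) want 1×MUL +1rd +1wr — FU → AL3|MU0|ME1|BR0|rd0|wr1
(5) want 1×MUL +2rd +1wr — FU → AL3|MU0|ME1|BR0|rd0|wr1
(6) want 1×BR +2rd +0wr — FU → AL3|MU0|ME1|BR0|rd0|wr1
(7) want 1×MEM +2rd +0wr — RD_PORT → AL3|MU0|ME1|BR0|rd0|wr1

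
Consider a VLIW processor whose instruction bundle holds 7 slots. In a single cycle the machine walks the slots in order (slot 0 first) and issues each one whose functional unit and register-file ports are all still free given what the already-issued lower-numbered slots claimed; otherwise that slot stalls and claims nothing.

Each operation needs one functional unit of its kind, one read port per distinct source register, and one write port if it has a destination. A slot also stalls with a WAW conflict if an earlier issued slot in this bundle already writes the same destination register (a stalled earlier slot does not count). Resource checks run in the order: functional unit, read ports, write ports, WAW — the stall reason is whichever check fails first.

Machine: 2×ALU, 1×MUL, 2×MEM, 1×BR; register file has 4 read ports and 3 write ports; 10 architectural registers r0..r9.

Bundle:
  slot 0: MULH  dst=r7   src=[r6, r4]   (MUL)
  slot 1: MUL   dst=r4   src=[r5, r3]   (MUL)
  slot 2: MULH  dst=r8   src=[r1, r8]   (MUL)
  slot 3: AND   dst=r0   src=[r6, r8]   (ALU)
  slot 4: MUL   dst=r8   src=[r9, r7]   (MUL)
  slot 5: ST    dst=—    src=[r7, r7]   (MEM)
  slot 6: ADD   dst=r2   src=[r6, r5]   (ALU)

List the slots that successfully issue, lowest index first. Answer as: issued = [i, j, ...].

slot 0 (MUL): ISSUE — free A2,Mu0,Ld2,B1 rp2 wp2
slot 1 (MUL): stall FU — free A2,Mu0,Ld2,B1 rp2 wp2
slot 2 (MUL): stall FU — free A2,Mu0,Ld2,B1 rp2 wp2
slot 3 (ALU): ISSUE — free A1,Mu0,Ld2,B1 rp0 wp1
slot 4 (MUL): stall FU — free A1,Mu0,Ld2,B1 rp0 wp1
slot 5 (MEM): stall RD_PORT — free A1,Mu0,Ld2,B1 rp0 wp1
slot 6 (ALU): stall RD_PORT — free A1,Mu0,Ld2,B1 rp0 wp1

issued = [0, 3]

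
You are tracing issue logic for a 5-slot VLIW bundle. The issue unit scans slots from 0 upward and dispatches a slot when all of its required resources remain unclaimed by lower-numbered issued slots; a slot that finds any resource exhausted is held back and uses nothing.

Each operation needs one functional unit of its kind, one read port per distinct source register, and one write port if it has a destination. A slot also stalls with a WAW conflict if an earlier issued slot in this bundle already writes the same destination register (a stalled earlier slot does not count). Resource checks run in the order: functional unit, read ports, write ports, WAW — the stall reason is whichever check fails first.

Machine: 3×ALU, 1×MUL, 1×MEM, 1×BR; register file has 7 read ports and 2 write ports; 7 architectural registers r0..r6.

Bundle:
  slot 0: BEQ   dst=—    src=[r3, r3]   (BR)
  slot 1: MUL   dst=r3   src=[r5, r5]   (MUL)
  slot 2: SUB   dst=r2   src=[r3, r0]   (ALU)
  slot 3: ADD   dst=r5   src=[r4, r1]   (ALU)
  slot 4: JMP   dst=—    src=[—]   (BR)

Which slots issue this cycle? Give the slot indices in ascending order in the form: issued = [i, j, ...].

slot 0 (BR): ISSUE — free A3,Mu1,Ld1,B0 rp6 wp2
slot 1 (MUL): ISSUE — free A3,Mu0,Ld1,B0 rp5 wp1
slot 2 (ALU): ISSUE — free A2,Mu0,Ld1,B0 rp3 wp0
slot 3 (ALU): stall WR_PORT — free A2,Mu0,Ld1,B0 rp3 wp0
slot 4 (BR): stall FU — free A2,Mu0,Ld1,B0 rp3 wp0

issued = [0, 1, 2]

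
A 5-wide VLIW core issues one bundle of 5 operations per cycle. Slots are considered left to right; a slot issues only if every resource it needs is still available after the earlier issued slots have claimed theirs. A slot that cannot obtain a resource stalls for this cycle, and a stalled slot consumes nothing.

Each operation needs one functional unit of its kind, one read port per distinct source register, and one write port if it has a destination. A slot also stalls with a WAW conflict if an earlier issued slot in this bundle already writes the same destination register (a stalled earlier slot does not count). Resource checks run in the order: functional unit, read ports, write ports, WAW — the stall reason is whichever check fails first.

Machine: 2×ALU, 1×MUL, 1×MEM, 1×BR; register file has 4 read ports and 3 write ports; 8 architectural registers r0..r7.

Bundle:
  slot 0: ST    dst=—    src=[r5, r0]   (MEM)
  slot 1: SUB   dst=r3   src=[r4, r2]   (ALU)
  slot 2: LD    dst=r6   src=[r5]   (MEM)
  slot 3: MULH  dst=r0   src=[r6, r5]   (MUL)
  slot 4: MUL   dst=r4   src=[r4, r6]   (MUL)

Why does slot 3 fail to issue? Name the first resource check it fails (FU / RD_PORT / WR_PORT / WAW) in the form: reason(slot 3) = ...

(0) want 1×MEM +2rd +0wr — yes → AL2|MU1|ME0|BR1|rd2|wr3
(1) want 1×ALU +2rd +1wr — yes → AL1|MU1|ME0|BR1|rd0|wr2
(2) want 1×MEM +1rd +1wr — FU → AL1|MU1|ME0|BR1|rd0|wr2
(3) want 1×MUL +2rd +1wr — RD_PORT → AL1|MU1|ME0|BR1|rd0|wr2
(4) want 1×MUL +2rd +1wr — RD_PORT → AL1|MU1|ME0|BR1|rd0|wr2

reason(slot 3) = RD_PORT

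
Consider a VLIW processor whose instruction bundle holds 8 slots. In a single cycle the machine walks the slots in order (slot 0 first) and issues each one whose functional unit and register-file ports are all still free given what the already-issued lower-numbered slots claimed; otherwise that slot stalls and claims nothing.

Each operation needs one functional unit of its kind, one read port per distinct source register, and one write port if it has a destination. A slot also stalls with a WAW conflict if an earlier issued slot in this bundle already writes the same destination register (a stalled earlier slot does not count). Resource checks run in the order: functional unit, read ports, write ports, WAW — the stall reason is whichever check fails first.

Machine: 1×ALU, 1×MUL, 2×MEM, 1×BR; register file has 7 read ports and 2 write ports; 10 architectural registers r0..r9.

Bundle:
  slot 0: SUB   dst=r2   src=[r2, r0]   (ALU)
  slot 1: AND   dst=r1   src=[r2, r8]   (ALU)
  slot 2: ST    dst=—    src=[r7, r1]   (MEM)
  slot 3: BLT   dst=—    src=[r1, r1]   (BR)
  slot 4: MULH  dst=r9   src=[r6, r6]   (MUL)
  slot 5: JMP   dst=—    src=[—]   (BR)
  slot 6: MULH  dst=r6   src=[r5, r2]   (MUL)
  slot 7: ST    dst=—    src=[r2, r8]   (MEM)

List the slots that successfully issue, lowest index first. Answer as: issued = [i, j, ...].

issued = [0, 2, 3, 4]

(0) want 1×ALU +2rd +1wr — yes → AL0|MU1|ME2|BR1|rd5|wr1
(1) want 1×ALU +2rd +1wr — FU → AL0|MU1|ME2|BR1|rd5|wr1
(2) want 1×MEM +2rd +0wr — yes → AL0|MU1|ME1|BR1|rd3|wr1
(3) want 1×BR +1rd +0wr — yes → AL0|MU1|ME1|BR0|rd2|wr1
(4) want 1×MUL +1rd +1wr — yes → AL0|MU0|ME1|BR0|rd1|wr0
(5) want 1×BR +0rd +0wr — FU → AL0|MU0|ME1|BR0|rd1|wr0
(6) want 1×MUL +2rd +1wr — FU → AL0|MU0|ME1|BR0|rd1|wr0
(7) want 1×MEM +2rd +0wr — RD_PORT → AL0|MU0|ME1|BR0|rd1|wr0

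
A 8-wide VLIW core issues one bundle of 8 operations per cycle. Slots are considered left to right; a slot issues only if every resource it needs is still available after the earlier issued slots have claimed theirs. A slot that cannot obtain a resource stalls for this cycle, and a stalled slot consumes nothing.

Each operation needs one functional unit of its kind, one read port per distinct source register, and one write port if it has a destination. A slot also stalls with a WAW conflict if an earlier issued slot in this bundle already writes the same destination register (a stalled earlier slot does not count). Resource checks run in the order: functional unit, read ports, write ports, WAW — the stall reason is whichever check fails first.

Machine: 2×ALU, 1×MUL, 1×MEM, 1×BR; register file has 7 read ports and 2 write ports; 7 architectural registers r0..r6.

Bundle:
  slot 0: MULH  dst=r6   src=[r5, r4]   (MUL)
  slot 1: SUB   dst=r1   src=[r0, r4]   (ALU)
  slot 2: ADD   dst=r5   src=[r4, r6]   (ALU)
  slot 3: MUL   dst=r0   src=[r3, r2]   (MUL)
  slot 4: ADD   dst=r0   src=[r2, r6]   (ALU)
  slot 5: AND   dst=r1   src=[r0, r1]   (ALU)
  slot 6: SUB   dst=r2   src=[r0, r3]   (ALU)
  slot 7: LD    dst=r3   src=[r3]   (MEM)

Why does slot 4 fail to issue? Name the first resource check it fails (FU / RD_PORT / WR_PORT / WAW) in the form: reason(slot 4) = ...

  0. MUL→r6 ⇒ go  {2A/0Mu/1Ld/1B | 5r 1w}
  1. ALU→r1 ⇒ go  {1A/0Mu/1Ld/1B | 3r 0w}
  2. ALU→r5 ⇒ no(WR_PORT)  {1A/0Mu/1Ld/1B | 3r 0w}
  3. MUL→r0 ⇒ no(FU)  {1A/0Mu/1Ld/1B | 3r 0w}
  4. ALU→r0 ⇒ no(WR_PORT)  {1A/0Mu/1Ld/1B | 3r 0w}
  5. ALU→r1 ⇒ no(WR_PORT)  {1A/0Mu/1Ld/1B | 3r 0w}
  6. ALU→r2 ⇒ no(WR_PORT)  {1A/0Mu/1Ld/1B | 3r 0w}
  7. MEM→r3 ⇒ no(WR_PORT)  {1A/0Mu/1Ld/1B | 3r 0w}

reason(slot 4) = WR_PORT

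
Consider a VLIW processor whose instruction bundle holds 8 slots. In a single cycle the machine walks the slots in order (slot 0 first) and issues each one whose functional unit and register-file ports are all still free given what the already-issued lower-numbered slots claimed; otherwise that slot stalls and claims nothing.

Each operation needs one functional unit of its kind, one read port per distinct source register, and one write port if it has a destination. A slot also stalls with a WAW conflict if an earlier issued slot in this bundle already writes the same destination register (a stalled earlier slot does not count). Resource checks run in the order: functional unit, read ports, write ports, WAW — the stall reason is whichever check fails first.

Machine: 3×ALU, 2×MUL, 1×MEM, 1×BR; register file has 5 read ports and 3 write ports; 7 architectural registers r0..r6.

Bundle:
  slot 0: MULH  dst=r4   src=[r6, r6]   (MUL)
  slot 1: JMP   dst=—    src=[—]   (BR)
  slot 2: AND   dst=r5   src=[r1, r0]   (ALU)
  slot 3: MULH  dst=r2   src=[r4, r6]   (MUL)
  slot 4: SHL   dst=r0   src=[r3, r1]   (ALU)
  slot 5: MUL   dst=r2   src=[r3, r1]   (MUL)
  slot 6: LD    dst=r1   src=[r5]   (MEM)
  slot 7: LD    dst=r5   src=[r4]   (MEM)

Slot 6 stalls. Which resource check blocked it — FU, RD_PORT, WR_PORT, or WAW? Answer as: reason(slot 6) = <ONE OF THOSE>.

reason(slot 6) = RD_PORT

#0 MUL src=r6,r6 dispatched  <A:3 Mu:1 Ld:1 B:1 rd:4 wr:2>
#1 BR src=- dispatched  <A:3 Mu:1 Ld:1 B:0 rd:4 wr:2>
#2 ALU src=r1,r0 dispatched  <A:2 Mu:1 Ld:1 B:0 rd:2 wr:1>
#3 MUL src=r4,r6 dispatched  <A:2 Mu:0 Ld:1 B:0 rd:0 wr:0>
#4 ALU src=r3,r1 held:RD_PORT  <A:2 Mu:0 Ld:1 B:0 rd:0 wr:0>
#5 MUL src=r3,r1 held:FU  <A:2 Mu:0 Ld:1 B:0 rd:0 wr:0>
#6 MEM src=r5 held:RD_PORT  <A:2 Mu:0 Ld:1 B:0 rd:0 wr:0>
#7 MEM src=r4 held:RD_PORT  <A:2 Mu:0 Ld:1 B:0 rd:0 wr:0>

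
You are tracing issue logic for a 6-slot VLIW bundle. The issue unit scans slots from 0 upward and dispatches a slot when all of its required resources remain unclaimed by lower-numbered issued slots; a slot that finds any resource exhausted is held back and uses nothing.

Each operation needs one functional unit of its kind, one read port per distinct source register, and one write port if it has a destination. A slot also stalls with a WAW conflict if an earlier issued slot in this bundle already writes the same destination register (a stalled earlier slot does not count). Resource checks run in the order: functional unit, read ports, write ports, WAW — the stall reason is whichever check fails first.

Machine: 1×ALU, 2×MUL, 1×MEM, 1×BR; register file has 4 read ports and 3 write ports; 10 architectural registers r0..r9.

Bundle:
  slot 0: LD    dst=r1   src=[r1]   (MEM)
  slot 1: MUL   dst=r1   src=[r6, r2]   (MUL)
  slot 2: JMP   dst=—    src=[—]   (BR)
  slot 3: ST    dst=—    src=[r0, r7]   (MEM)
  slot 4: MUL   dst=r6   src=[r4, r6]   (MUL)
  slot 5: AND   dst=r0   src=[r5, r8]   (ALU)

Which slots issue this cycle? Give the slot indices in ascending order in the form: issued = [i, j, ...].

issued = [0, 2, 4]

(0) want 1×MEM +1rd +1wr — yes → AL1|MU2|ME0|BR1|rd3|wr2
(1) want 1×MUL +2rd +1wr — WAW → AL1|MU2|ME0|BR1|rd3|wr2
(2) want 1×BR +0rd +0wr — yes → AL1|MU2|ME0|BR0|rd3|wr2
(3) want 1×MEM +2rd +0wr — FU → AL1|MU2|ME0|BR0|rd3|wr2
(4) want 1×MUL +2rd +1wr — yes → AL1|MU1|ME0|BR0|rd1|wr1
(5) want 1×ALU +2rd +1wr — RD_PORT → AL1|MU1|ME0|BR0|rd1|wr1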